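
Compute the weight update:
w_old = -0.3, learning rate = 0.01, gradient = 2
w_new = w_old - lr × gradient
w_new = -0.32

w_new = w - η·∂L/∂w = -0.3 - 0.01×(2) = -0.3 - (0.02) = -0.32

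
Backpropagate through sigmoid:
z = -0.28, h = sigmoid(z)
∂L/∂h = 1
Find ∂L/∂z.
∂L/∂z = 0.2452

σ(-0.28) = 0.4305
σ'(-0.28) = σ(-0.28)(1 - σ(-0.28)) = 0.4305 × 0.5695 = 0.2452
∂L/∂z = ∂L/∂h · σ'(z) = 1 × 0.2452 = 0.2452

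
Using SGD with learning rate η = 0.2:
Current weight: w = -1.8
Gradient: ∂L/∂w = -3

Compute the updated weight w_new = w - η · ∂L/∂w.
w_new = -1.2

w_new = w - η·∂L/∂w = -1.8 - 0.2×(-3) = -1.8 - (-0.6) = -1.2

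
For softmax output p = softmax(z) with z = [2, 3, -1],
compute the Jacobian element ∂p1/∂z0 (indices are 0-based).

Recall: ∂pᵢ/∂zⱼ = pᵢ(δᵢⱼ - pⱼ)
∂p1/∂z0 = -0.1915

p = softmax(z) = [0.2654, 0.7214, 0.01321]
p1 = 0.7214, p0 = 0.2654

∂p1/∂z0 = -p1 × p0 = -0.7214 × 0.2654 = -0.1915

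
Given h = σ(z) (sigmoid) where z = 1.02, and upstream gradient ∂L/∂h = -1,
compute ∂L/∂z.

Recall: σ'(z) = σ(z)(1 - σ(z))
∂L/∂z = -0.1948

σ(1.02) = 0.735
σ'(1.02) = σ(1.02)(1 - σ(1.02)) = 0.735 × 0.265 = 0.1948
∂L/∂z = ∂L/∂h · σ'(z) = -1 × 0.1948 = -0.1948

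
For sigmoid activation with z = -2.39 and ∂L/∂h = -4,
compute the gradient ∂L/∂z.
∂L/∂z = -0.3076

σ(-2.39) = 0.08394
σ'(-2.39) = σ(-2.39)(1 - σ(-2.39)) = 0.08394 × 0.9161 = 0.07689
∂L/∂z = ∂L/∂h · σ'(z) = -4 × 0.07689 = -0.3076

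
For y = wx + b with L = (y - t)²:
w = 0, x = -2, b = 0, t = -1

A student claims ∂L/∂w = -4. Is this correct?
Correct

y = (0)(-2) + 0 = 0
∂L/∂y = 2(y - t) = 2(0 - -1) = 2
∂y/∂w = x = -2
∂L/∂w = 2 × -2 = -4

Claimed value: -4
Correct: The correct gradient is -4.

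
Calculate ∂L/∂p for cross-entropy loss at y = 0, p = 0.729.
∂L/∂p = 3.69

∂L/∂p = -y/p + (1-y)/(1-p) = 0 + 1/0.271 = 3.69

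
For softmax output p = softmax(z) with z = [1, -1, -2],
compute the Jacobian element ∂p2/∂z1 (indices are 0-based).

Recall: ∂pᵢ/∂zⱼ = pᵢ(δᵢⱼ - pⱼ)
∂p2/∂z1 = -0.004797

p = softmax(z) = [0.8438, 0.1142, 0.04201]
p2 = 0.04201, p1 = 0.1142

∂p2/∂z1 = -p2 × p1 = -0.04201 × 0.1142 = -0.004797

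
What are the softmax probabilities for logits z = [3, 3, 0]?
p = [0.4879, 0.4879, 0.0243]

exp(z) = [20.09, 20.09, 1]
Sum = 41.17
p = [0.4879, 0.4879, 0.0243]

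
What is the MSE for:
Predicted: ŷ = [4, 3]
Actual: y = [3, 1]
MSE = 2.5

MSE = (1/2)((4-3)² + (3-1)²) = (1/2)(1 + 4) = 2.5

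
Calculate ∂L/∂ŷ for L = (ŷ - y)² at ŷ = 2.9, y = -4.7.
∂L/∂ŷ = 15.2

∂L/∂ŷ = 2(ŷ - y) = 2(2.9 - -4.7) = 2(7.6) = 15.2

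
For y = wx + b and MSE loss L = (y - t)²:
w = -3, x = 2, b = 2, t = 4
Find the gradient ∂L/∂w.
∂L/∂w = -32

y = wx + b = (-3)(2) + 2 = -4
∂L/∂y = 2(y - t) = 2(-4 - 4) = -16
∂y/∂w = x = 2
∂L/∂w = ∂L/∂y · ∂y/∂w = -16 × 2 = -32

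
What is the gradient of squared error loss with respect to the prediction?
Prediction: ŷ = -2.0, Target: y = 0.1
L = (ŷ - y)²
∂L/∂ŷ = -4.2

∂L/∂ŷ = 2(ŷ - y) = 2(-2.0 - 0.1) = 2(-2.1) = -4.2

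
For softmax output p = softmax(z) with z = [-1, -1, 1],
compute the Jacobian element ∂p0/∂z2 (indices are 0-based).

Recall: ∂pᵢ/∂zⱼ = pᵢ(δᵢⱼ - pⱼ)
∂p0/∂z2 = -0.08382

p = softmax(z) = [0.1065, 0.1065, 0.787]
p0 = 0.1065, p2 = 0.787

∂p0/∂z2 = -p0 × p2 = -0.1065 × 0.787 = -0.08382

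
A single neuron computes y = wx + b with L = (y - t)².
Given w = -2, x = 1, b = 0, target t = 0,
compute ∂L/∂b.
∂L/∂b = -4

y = wx + b = (-2)(1) + 0 = -2
∂L/∂y = 2(y - t) = 2(-2 - 0) = -4
∂y/∂b = 1
∂L/∂b = ∂L/∂y · ∂y/∂b = -4 × 1 = -4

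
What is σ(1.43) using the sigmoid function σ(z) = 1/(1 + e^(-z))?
0.8069

sigmoid(1.43) = 1/(1 + e^(-1.43)) = 1/(1 + 0.2393) = 0.8069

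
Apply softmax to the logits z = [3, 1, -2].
p = [0.8756, 0.1185, 0.0059]

exp(z) = [20.09, 2.718, 0.1353]
Sum = 22.94
p = [0.8756, 0.1185, 0.0059]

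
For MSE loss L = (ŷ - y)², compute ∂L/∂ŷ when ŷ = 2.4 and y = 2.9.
∂L/∂ŷ = -1.0

∂L/∂ŷ = 2(ŷ - y) = 2(2.4 - 2.9) = 2(-0.5) = -1.0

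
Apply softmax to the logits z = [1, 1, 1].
p = [0.3333, 0.3333, 0.3333]

exp(z) = [2.718, 2.718, 2.718]
Sum = 8.155
p = [0.3333, 0.3333, 0.3333]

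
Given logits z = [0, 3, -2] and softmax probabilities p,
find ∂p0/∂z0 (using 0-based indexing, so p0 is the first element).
∂p0/∂z0 = 0.0449

p = softmax(z) = [0.04712, 0.9465, 0.006377]
p0 = 0.04712

∂p0/∂z0 = p0(1 - p0) = 0.04712 × (1 - 0.04712) = 0.0449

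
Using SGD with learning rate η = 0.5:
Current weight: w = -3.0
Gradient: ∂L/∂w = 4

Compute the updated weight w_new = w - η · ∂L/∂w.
w_new = -5

w_new = w - η·∂L/∂w = -3.0 - 0.5×(4) = -3.0 - (2) = -5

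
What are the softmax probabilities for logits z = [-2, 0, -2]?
p = [0.1065, 0.787, 0.1065]

exp(z) = [0.1353, 1, 0.1353]
Sum = 1.271
p = [0.1065, 0.787, 0.1065]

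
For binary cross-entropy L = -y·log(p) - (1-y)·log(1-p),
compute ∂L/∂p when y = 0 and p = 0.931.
∂L/∂p = 14.49

∂L/∂p = -y/p + (1-y)/(1-p) = 0 + 1/0.069 = 14.49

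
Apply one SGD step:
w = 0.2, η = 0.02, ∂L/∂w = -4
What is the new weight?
w_new = 0.28

w_new = w - η·∂L/∂w = 0.2 - 0.02×(-4) = 0.2 - (-0.08) = 0.28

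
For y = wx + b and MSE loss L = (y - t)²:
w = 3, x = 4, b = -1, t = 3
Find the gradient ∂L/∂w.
∂L/∂w = 64

y = wx + b = (3)(4) + -1 = 11
∂L/∂y = 2(y - t) = 2(11 - 3) = 16
∂y/∂w = x = 4
∂L/∂w = ∂L/∂y · ∂y/∂w = 16 × 4 = 64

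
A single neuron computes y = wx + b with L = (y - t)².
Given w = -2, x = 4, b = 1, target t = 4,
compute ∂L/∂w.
∂L/∂w = -88

y = wx + b = (-2)(4) + 1 = -7
∂L/∂y = 2(y - t) = 2(-7 - 4) = -22
∂y/∂w = x = 4
∂L/∂w = ∂L/∂y · ∂y/∂w = -22 × 4 = -88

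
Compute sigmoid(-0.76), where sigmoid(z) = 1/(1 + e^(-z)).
0.3186

sigmoid(-0.76) = 1/(1 + e^(0.76)) = 1/(1 + 2.138) = 0.3186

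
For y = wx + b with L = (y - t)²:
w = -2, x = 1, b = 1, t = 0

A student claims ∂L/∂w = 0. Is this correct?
Incorrect

y = (-2)(1) + 1 = -1
∂L/∂y = 2(y - t) = 2(-1 - 0) = -2
∂y/∂w = x = 1
∂L/∂w = -2 × 1 = -2

Claimed value: 0
Incorrect: The correct gradient is -2.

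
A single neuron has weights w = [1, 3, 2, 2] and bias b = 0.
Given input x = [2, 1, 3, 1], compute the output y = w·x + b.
y = 13

y = (1)(2) + (3)(1) + (2)(3) + (2)(1) + 0 = 13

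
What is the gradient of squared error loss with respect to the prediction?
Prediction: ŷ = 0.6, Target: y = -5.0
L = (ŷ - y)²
∂L/∂ŷ = 11.2

∂L/∂ŷ = 2(ŷ - y) = 2(0.6 - -5.0) = 2(5.6) = 11.2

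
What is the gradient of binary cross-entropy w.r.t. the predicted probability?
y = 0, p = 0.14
∂L/∂p = 1.163

∂L/∂p = -y/p + (1-y)/(1-p) = 0 + 1/0.86 = 1.163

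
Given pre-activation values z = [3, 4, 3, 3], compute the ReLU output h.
h = [3, 4, 3, 3]

ReLU applied element-wise: max(0,3)=3, max(0,4)=4, max(0,3)=3, max(0,3)=3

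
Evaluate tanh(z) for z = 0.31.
0.3004

tanh(0.31) = (e^(0.31) - e^(-0.31))/(e^(0.31) + e^(-0.31)) = 0.3004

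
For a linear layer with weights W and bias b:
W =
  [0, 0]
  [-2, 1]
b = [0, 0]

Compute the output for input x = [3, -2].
y = [0, -8]

Wx = [0×3 + 0×-2, -2×3 + 1×-2]
   = [0, -8]
y = Wx + b = [0 + 0, -8 + 0] = [0, -8]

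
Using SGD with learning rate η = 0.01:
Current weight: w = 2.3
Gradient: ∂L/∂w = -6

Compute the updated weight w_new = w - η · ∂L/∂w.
w_new = 2.36

w_new = w - η·∂L/∂w = 2.3 - 0.01×(-6) = 2.3 - (-0.06) = 2.36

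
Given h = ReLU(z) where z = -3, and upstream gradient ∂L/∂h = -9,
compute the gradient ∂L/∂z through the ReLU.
∂L/∂z = 0

h = ReLU(-3) = 0
Since z < 0: ∂h/∂z = 0
∂L/∂z = ∂L/∂h · ∂h/∂z = -9 × 0 = 0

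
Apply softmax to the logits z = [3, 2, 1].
p = [0.6652, 0.2447, 0.09]

exp(z) = [20.09, 7.389, 2.718]
Sum = 30.19
p = [0.6652, 0.2447, 0.09]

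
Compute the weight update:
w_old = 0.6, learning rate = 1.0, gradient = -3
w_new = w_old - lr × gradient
w_new = 3.6

w_new = w - η·∂L/∂w = 0.6 - 1.0×(-3) = 0.6 - (-3) = 3.6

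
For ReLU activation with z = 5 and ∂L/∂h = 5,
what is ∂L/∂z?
∂L/∂z = 5

h = ReLU(5) = 5
Since z > 0: ∂h/∂z = 1
∂L/∂z = ∂L/∂h · ∂h/∂z = 5 × 1 = 5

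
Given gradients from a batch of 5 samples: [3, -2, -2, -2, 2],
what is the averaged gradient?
Average gradient = -0.2

Average = (1/5)(3 + -2 + -2 + -2 + 2) = -1/5 = -0.2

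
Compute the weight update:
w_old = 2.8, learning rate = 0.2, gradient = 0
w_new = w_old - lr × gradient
w_new = 2.8

w_new = w - η·∂L/∂w = 2.8 - 0.2×(0) = 2.8 - (0) = 2.8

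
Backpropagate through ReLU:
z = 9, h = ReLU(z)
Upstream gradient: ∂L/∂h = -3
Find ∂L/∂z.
∂L/∂z = -3

h = ReLU(9) = 9
Since z > 0: ∂h/∂z = 1
∂L/∂z = ∂L/∂h · ∂h/∂z = -3 × 1 = -3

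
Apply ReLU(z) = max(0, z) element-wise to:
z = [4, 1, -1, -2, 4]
h = [4, 1, 0, 0, 4]

ReLU applied element-wise: max(0,4)=4, max(0,1)=1, max(0,-1)=0, max(0,-2)=0, max(0,4)=4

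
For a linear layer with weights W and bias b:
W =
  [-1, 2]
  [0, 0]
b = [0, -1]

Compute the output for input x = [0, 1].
y = [2, -1]

Wx = [-1×0 + 2×1, 0×0 + 0×1]
   = [2, 0]
y = Wx + b = [2 + 0, 0 + -1] = [2, -1]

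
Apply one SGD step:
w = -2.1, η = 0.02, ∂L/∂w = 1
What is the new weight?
w_new = -2.12

w_new = w - η·∂L/∂w = -2.1 - 0.02×(1) = -2.1 - (0.02) = -2.12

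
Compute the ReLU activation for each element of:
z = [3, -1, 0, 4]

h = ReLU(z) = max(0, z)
h = [3, 0, 0, 4]

ReLU applied element-wise: max(0,3)=3, max(0,-1)=0, max(0,0)=0, max(0,4)=4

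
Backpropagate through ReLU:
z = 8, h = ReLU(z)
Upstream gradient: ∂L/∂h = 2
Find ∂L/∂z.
∂L/∂z = 2

h = ReLU(8) = 8
Since z > 0: ∂h/∂z = 1
∂L/∂z = ∂L/∂h · ∂h/∂z = 2 × 1 = 2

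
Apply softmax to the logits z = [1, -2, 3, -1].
p = [0.1166, 0.0058, 0.8618, 0.0158]

exp(z) = [2.718, 0.1353, 20.09, 0.3679]
Sum = 23.31
p = [0.1166, 0.0058, 0.8618, 0.0158]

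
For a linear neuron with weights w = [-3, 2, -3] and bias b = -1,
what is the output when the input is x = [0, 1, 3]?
y = -8

y = (-3)(0) + (2)(1) + (-3)(3) + -1 = -8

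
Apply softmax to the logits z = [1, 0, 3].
p = [0.1142, 0.042, 0.8438]

exp(z) = [2.718, 1, 20.09]
Sum = 23.8
p = [0.1142, 0.042, 0.8438]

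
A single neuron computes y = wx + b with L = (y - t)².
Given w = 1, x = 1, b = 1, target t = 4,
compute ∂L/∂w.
∂L/∂w = -4

y = wx + b = (1)(1) + 1 = 2
∂L/∂y = 2(y - t) = 2(2 - 4) = -4
∂y/∂w = x = 1
∂L/∂w = ∂L/∂y · ∂y/∂w = -4 × 1 = -4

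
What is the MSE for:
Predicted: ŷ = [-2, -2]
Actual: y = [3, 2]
MSE = 20.5

MSE = (1/2)((-2-3)² + (-2-2)²) = (1/2)(25 + 16) = 20.5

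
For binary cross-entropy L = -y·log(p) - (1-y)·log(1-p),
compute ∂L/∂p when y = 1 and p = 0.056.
∂L/∂p = -17.86

∂L/∂p = -y/p + (1-y)/(1-p) = -1/0.056 + 0 = -17.86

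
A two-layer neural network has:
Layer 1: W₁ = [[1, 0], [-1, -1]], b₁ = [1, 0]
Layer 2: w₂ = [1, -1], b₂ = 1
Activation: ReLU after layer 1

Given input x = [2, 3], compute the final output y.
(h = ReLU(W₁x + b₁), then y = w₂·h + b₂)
y = 4

Layer 1 pre-activation: z₁ = [3, -5]
After ReLU: h = [3, 0]
Layer 2 output: y = 1×3 + -1×0 + 1 = 4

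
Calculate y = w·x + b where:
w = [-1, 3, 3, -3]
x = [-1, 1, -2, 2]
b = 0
y = -8

y = (-1)(-1) + (3)(1) + (3)(-2) + (-3)(2) + 0 = -8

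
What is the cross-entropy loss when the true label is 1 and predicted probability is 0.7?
L = 0.3567

L = -1·log(0.7) - 0·log(0.3) = -log(0.7) = 0.3567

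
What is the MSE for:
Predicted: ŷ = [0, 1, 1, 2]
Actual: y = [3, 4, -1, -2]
MSE = 9.5

MSE = (1/4)((0-3)² + (1-4)² + (1--1)² + (2--2)²) = (1/4)(9 + 9 + 4 + 16) = 9.5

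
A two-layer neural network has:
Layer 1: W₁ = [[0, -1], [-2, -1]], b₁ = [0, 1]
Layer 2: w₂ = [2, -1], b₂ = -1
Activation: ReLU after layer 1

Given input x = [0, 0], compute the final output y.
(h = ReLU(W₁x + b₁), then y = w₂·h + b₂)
y = -2

Layer 1 pre-activation: z₁ = [0, 1]
After ReLU: h = [0, 1]
Layer 2 output: y = 2×0 + -1×1 + -1 = -2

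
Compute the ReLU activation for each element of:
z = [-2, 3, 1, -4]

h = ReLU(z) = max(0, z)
h = [0, 3, 1, 0]

ReLU applied element-wise: max(0,-2)=0, max(0,3)=3, max(0,1)=1, max(0,-4)=0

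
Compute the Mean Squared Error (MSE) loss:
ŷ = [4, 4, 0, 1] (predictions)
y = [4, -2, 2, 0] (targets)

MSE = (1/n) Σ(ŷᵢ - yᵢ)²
MSE = 10.25

MSE = (1/4)((4-4)² + (4--2)² + (0-2)² + (1-0)²) = (1/4)(0 + 36 + 4 + 1) = 10.25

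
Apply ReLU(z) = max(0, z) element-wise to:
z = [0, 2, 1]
h = [0, 2, 1]

ReLU applied element-wise: max(0,0)=0, max(0,2)=2, max(0,1)=1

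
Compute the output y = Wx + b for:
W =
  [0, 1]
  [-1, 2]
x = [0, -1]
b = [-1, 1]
y = [-2, -1]

Wx = [0×0 + 1×-1, -1×0 + 2×-1]
   = [-1, -2]
y = Wx + b = [-1 + -1, -2 + 1] = [-2, -1]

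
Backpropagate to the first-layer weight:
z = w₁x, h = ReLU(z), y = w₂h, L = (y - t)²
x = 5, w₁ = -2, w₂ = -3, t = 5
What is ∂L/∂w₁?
∂L/∂w₁ = 0

Forward pass:
z = w₁x = -2×5 = -10
h = ReLU(-10) = 0
y = w₂h = -3×0 = 0

Backward pass:
∂L/∂y = 2(y - t) = 2(0 - 5) = -10
∂y/∂h = w₂ = -3
∂h/∂z = 0 (ReLU derivative)
∂z/∂w₁ = x = 5

∂L/∂w₁ = -10 × -3 × 0 × 5 = 0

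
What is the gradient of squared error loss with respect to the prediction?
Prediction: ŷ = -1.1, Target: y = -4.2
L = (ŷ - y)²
∂L/∂ŷ = 6.2

∂L/∂ŷ = 2(ŷ - y) = 2(-1.1 - -4.2) = 2(3.1) = 6.2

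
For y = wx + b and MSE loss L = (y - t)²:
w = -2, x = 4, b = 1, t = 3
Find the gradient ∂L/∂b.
∂L/∂b = -20

y = wx + b = (-2)(4) + 1 = -7
∂L/∂y = 2(y - t) = 2(-7 - 3) = -20
∂y/∂b = 1
∂L/∂b = ∂L/∂y · ∂y/∂b = -20 × 1 = -20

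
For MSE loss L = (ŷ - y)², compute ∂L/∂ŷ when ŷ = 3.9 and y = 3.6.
∂L/∂ŷ = 0.6

∂L/∂ŷ = 2(ŷ - y) = 2(3.9 - 3.6) = 2(0.3) = 0.6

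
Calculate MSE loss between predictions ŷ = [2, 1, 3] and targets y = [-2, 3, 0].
MSE = 9.667

MSE = (1/3)((2--2)² + (1-3)² + (3-0)²) = (1/3)(16 + 4 + 9) = 9.667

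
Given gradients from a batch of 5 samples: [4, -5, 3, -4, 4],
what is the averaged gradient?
Average gradient = 0.4

Average = (1/5)(4 + -5 + 3 + -4 + 4) = 2/5 = 0.4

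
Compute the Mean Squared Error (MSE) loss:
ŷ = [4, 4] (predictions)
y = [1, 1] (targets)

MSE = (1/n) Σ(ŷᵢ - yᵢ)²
MSE = 9

MSE = (1/2)((4-1)² + (4-1)²) = (1/2)(9 + 9) = 9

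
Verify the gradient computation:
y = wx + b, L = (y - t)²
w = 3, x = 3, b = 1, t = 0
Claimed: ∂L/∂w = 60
Correct

y = (3)(3) + 1 = 10
∂L/∂y = 2(y - t) = 2(10 - 0) = 20
∂y/∂w = x = 3
∂L/∂w = 20 × 3 = 60

Claimed value: 60
Correct: The correct gradient is 60.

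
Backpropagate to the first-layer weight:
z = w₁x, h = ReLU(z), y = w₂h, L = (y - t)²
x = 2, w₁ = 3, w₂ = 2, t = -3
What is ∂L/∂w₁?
∂L/∂w₁ = 120

Forward pass:
z = w₁x = 3×2 = 6
h = ReLU(6) = 6
y = w₂h = 2×6 = 12

Backward pass:
∂L/∂y = 2(y - t) = 2(12 - -3) = 30
∂y/∂h = w₂ = 2
∂h/∂z = 1 (ReLU derivative)
∂z/∂w₁ = x = 2

∂L/∂w₁ = 30 × 2 × 1 × 2 = 120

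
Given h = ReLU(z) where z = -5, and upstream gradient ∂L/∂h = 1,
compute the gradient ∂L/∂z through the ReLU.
∂L/∂z = 0

h = ReLU(-5) = 0
Since z < 0: ∂h/∂z = 0
∂L/∂z = ∂L/∂h · ∂h/∂z = 1 × 0 = 0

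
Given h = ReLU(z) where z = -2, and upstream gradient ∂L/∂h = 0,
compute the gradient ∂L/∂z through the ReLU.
∂L/∂z = 0

h = ReLU(-2) = 0
Since z < 0: ∂h/∂z = 0
∂L/∂z = ∂L/∂h · ∂h/∂z = 0 × 0 = 0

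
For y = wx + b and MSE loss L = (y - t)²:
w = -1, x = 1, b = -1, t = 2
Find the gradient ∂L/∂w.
∂L/∂w = -8

y = wx + b = (-1)(1) + -1 = -2
∂L/∂y = 2(y - t) = 2(-2 - 2) = -8
∂y/∂w = x = 1
∂L/∂w = ∂L/∂y · ∂y/∂w = -8 × 1 = -8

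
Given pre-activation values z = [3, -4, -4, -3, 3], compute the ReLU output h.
h = [3, 0, 0, 0, 3]

ReLU applied element-wise: max(0,3)=3, max(0,-4)=0, max(0,-4)=0, max(0,-3)=0, max(0,3)=3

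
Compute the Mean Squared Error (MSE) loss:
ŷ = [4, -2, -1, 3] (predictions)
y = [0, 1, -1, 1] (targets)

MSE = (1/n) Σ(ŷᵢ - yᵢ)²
MSE = 7.25

MSE = (1/4)((4-0)² + (-2-1)² + (-1--1)² + (3-1)²) = (1/4)(16 + 9 + 0 + 4) = 7.25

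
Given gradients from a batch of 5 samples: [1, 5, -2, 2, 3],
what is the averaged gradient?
Average gradient = 1.8

Average = (1/5)(1 + 5 + -2 + 2 + 3) = 9/5 = 1.8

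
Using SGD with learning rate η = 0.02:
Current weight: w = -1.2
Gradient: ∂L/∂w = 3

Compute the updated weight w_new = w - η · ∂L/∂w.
w_new = -1.26

w_new = w - η·∂L/∂w = -1.2 - 0.02×(3) = -1.2 - (0.06) = -1.26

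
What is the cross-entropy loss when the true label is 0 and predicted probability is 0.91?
L = 2.408

L = -0·log(0.91) - 1·log(0.09) = -log(0.09) = 2.408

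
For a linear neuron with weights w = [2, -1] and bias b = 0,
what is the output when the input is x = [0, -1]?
y = 1

y = (2)(0) + (-1)(-1) + 0 = 1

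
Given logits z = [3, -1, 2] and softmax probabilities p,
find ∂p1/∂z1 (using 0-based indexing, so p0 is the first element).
∂p1/∂z1 = 0.01304

p = softmax(z) = [0.7214, 0.01321, 0.2654]
p1 = 0.01321

∂p1/∂z1 = p1(1 - p1) = 0.01321 × (1 - 0.01321) = 0.01304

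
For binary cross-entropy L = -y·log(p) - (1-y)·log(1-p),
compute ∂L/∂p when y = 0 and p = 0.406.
∂L/∂p = 1.684

∂L/∂p = -y/p + (1-y)/(1-p) = 0 + 1/0.594 = 1.684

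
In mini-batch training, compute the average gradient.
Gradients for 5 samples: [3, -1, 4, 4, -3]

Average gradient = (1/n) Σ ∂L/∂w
Average gradient = 1.4

Average = (1/5)(3 + -1 + 4 + 4 + -3) = 7/5 = 1.4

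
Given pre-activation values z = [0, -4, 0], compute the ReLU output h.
h = [0, 0, 0]

ReLU applied element-wise: max(0,0)=0, max(0,-4)=0, max(0,0)=0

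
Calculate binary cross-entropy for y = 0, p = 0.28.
L = 0.3285

L = -0·log(0.28) - 1·log(0.72) = -log(0.72) = 0.3285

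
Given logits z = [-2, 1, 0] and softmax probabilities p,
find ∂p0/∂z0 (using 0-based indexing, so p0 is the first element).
∂p0/∂z0 = 0.03389

p = softmax(z) = [0.03512, 0.7054, 0.2595]
p0 = 0.03512

∂p0/∂z0 = p0(1 - p0) = 0.03512 × (1 - 0.03512) = 0.03389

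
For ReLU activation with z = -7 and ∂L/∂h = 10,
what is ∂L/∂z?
∂L/∂z = 0

h = ReLU(-7) = 0
Since z < 0: ∂h/∂z = 0
∂L/∂z = ∂L/∂h · ∂h/∂z = 10 × 0 = 0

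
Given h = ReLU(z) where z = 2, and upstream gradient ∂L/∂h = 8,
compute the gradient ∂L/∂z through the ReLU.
∂L/∂z = 8

h = ReLU(2) = 2
Since z > 0: ∂h/∂z = 1
∂L/∂z = ∂L/∂h · ∂h/∂z = 8 × 1 = 8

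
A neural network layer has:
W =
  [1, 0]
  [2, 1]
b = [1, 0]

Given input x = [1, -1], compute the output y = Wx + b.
y = [2, 1]

Wx = [1×1 + 0×-1, 2×1 + 1×-1]
   = [1, 1]
y = Wx + b = [1 + 1, 1 + 0] = [2, 1]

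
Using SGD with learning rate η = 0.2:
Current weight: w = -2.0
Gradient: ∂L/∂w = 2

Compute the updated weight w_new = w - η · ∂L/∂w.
w_new = -2.4

w_new = w - η·∂L/∂w = -2.0 - 0.2×(2) = -2.0 - (0.4) = -2.4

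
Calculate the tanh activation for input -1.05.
-0.7818

tanh(-1.05) = (e^(-1.05) - e^(1.05))/(e^(-1.05) + e^(1.05)) = -0.7818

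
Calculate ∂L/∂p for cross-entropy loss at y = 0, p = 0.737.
∂L/∂p = 3.802

∂L/∂p = -y/p + (1-y)/(1-p) = 0 + 1/0.263 = 3.802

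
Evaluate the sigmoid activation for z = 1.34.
0.7925

sigmoid(1.34) = 1/(1 + e^(-1.34)) = 1/(1 + 0.2618) = 0.7925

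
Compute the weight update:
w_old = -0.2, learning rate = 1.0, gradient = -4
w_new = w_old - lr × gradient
w_new = 3.8

w_new = w - η·∂L/∂w = -0.2 - 1.0×(-4) = -0.2 - (-4) = 3.8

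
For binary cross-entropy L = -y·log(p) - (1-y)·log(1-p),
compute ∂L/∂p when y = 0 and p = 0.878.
∂L/∂p = 8.197

∂L/∂p = -y/p + (1-y)/(1-p) = 0 + 1/0.122 = 8.197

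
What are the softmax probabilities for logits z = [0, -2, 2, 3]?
p = [0.035, 0.0047, 0.2583, 0.702]

exp(z) = [1, 0.1353, 7.389, 20.09]
Sum = 28.61
p = [0.035, 0.0047, 0.2583, 0.702]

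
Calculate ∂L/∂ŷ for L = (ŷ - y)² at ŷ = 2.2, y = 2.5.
∂L/∂ŷ = -0.6

∂L/∂ŷ = 2(ŷ - y) = 2(2.2 - 2.5) = 2(-0.3) = -0.6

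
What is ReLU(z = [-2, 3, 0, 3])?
h = [0, 3, 0, 3]

ReLU applied element-wise: max(0,-2)=0, max(0,3)=3, max(0,0)=0, max(0,3)=3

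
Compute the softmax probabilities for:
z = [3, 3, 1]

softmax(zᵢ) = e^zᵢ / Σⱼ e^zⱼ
p = [0.4683, 0.4683, 0.0634]

exp(z) = [20.09, 20.09, 2.718]
Sum = 42.89
p = [0.4683, 0.4683, 0.0634]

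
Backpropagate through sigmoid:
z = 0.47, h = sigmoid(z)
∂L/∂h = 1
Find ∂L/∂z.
∂L/∂z = 0.2367

σ(0.47) = 0.6154
σ'(0.47) = σ(0.47)(1 - σ(0.47)) = 0.6154 × 0.3846 = 0.2367
∂L/∂z = ∂L/∂h · σ'(z) = 1 × 0.2367 = 0.2367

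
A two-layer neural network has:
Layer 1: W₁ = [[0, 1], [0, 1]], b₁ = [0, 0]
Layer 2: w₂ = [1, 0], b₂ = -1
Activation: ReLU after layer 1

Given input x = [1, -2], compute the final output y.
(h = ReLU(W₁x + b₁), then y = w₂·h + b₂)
y = -1

Layer 1 pre-activation: z₁ = [-2, -2]
After ReLU: h = [0, 0]
Layer 2 output: y = 1×0 + 0×0 + -1 = -1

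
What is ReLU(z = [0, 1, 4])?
h = [0, 1, 4]

ReLU applied element-wise: max(0,0)=0, max(0,1)=1, max(0,4)=4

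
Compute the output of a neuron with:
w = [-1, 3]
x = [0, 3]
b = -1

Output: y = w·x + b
y = 8

y = (-1)(0) + (3)(3) + -1 = 8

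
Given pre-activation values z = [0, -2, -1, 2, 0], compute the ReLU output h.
h = [0, 0, 0, 2, 0]

ReLU applied element-wise: max(0,0)=0, max(0,-2)=0, max(0,-1)=0, max(0,2)=2, max(0,0)=0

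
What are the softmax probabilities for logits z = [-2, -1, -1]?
p = [0.1554, 0.4223, 0.4223]

exp(z) = [0.1353, 0.3679, 0.3679]
Sum = 0.8711
p = [0.1554, 0.4223, 0.4223]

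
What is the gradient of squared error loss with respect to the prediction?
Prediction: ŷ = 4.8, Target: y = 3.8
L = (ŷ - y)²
∂L/∂ŷ = 2.0

∂L/∂ŷ = 2(ŷ - y) = 2(4.8 - 3.8) = 2(1.0) = 2.0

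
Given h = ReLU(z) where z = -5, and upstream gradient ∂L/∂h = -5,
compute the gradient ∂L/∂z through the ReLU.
∂L/∂z = 0

h = ReLU(-5) = 0
Since z < 0: ∂h/∂z = 0
∂L/∂z = ∂L/∂h · ∂h/∂z = -5 × 0 = 0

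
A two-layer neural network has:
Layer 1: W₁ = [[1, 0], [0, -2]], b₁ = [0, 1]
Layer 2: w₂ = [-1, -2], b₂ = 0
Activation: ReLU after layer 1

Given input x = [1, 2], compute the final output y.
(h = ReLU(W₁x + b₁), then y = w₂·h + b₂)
y = -1

Layer 1 pre-activation: z₁ = [1, -3]
After ReLU: h = [1, 0]
Layer 2 output: y = -1×1 + -2×0 + 0 = -1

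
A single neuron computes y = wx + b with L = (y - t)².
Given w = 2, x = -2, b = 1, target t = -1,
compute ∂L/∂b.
∂L/∂b = -4

y = wx + b = (2)(-2) + 1 = -3
∂L/∂y = 2(y - t) = 2(-3 - -1) = -4
∂y/∂b = 1
∂L/∂b = ∂L/∂y · ∂y/∂b = -4 × 1 = -4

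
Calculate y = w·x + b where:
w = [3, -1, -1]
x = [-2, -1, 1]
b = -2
y = -8

y = (3)(-2) + (-1)(-1) + (-1)(1) + -2 = -8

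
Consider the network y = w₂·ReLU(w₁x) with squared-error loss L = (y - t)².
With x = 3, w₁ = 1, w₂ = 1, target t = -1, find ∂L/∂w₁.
∂L/∂w₁ = 24

Forward pass:
z = w₁x = 1×3 = 3
h = ReLU(3) = 3
y = w₂h = 1×3 = 3

Backward pass:
∂L/∂y = 2(y - t) = 2(3 - -1) = 8
∂y/∂h = w₂ = 1
∂h/∂z = 1 (ReLU derivative)
∂z/∂w₁ = x = 3

∂L/∂w₁ = 8 × 1 × 1 × 3 = 24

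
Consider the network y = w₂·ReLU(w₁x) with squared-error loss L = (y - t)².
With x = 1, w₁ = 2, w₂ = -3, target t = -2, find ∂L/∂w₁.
∂L/∂w₁ = 24

Forward pass:
z = w₁x = 2×1 = 2
h = ReLU(2) = 2
y = w₂h = -3×2 = -6

Backward pass:
∂L/∂y = 2(y - t) = 2(-6 - -2) = -8
∂y/∂h = w₂ = -3
∂h/∂z = 1 (ReLU derivative)
∂z/∂w₁ = x = 1

∂L/∂w₁ = -8 × -3 × 1 × 1 = 24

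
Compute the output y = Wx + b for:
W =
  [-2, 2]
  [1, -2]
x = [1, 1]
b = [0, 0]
y = [0, -1]

Wx = [-2×1 + 2×1, 1×1 + -2×1]
   = [0, -1]
y = Wx + b = [0 + 0, -1 + 0] = [0, -1]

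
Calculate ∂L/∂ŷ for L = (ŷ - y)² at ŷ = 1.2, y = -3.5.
∂L/∂ŷ = 9.4

∂L/∂ŷ = 2(ŷ - y) = 2(1.2 - -3.5) = 2(4.7) = 9.4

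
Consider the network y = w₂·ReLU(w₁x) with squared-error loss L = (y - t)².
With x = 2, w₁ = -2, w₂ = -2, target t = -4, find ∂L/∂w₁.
∂L/∂w₁ = 0

Forward pass:
z = w₁x = -2×2 = -4
h = ReLU(-4) = 0
y = w₂h = -2×0 = 0

Backward pass:
∂L/∂y = 2(y - t) = 2(0 - -4) = 8
∂y/∂h = w₂ = -2
∂h/∂z = 0 (ReLU derivative)
∂z/∂w₁ = x = 2

∂L/∂w₁ = 8 × -2 × 0 × 2 = 0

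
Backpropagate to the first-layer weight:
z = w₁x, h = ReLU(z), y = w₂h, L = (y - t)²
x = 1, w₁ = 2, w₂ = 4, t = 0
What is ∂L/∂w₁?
∂L/∂w₁ = 64

Forward pass:
z = w₁x = 2×1 = 2
h = ReLU(2) = 2
y = w₂h = 4×2 = 8

Backward pass:
∂L/∂y = 2(y - t) = 2(8 - 0) = 16
∂y/∂h = w₂ = 4
∂h/∂z = 1 (ReLU derivative)
∂z/∂w₁ = x = 1

∂L/∂w₁ = 16 × 4 × 1 × 1 = 64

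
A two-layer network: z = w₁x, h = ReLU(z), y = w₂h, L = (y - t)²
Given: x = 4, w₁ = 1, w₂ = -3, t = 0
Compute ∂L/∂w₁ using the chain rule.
∂L/∂w₁ = 288

Forward pass:
z = w₁x = 1×4 = 4
h = ReLU(4) = 4
y = w₂h = -3×4 = -12

Backward pass:
∂L/∂y = 2(y - t) = 2(-12 - 0) = -24
∂y/∂h = w₂ = -3
∂h/∂z = 1 (ReLU derivative)
∂z/∂w₁ = x = 4

∂L/∂w₁ = -24 × -3 × 1 × 4 = 288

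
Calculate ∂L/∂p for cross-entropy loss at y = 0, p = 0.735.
∂L/∂p = 3.774

∂L/∂p = -y/p + (1-y)/(1-p) = 0 + 1/0.265 = 3.774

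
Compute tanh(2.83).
0.9931

tanh(2.83) = (e^(2.83) - e^(-2.83))/(e^(2.83) + e^(-2.83)) = 0.9931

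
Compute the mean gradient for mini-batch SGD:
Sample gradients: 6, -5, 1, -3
Average gradient = -0.25

Average = (1/4)(6 + -5 + 1 + -3) = -1/4 = -0.25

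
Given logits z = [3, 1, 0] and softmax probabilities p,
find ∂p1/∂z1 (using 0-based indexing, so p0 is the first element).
∂p1/∂z1 = 0.1012

p = softmax(z) = [0.8438, 0.1142, 0.04201]
p1 = 0.1142

∂p1/∂z1 = p1(1 - p1) = 0.1142 × (1 - 0.1142) = 0.1012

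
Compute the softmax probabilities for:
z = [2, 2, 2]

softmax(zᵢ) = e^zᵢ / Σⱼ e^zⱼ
p = [0.3333, 0.3333, 0.3333]

exp(z) = [7.389, 7.389, 7.389]
Sum = 22.17
p = [0.3333, 0.3333, 0.3333]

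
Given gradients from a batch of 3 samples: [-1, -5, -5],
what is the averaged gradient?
Average gradient = -3.667

Average = (1/3)(-1 + -5 + -5) = -11/3 = -3.667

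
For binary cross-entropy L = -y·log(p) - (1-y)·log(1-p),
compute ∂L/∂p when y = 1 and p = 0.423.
∂L/∂p = -2.364

∂L/∂p = -y/p + (1-y)/(1-p) = -1/0.423 + 0 = -2.364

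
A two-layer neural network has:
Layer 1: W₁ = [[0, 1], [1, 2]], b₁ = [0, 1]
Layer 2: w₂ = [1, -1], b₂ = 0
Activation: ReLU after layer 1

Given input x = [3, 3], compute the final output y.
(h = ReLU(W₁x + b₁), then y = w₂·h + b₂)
y = -7

Layer 1 pre-activation: z₁ = [3, 10]
After ReLU: h = [3, 10]
Layer 2 output: y = 1×3 + -1×10 + 0 = -7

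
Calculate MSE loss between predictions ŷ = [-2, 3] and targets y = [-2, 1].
MSE = 2

MSE = (1/2)((-2--2)² + (3-1)²) = (1/2)(0 + 4) = 2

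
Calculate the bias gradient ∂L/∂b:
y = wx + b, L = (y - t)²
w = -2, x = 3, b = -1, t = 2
∂L/∂b = -18

y = wx + b = (-2)(3) + -1 = -7
∂L/∂y = 2(y - t) = 2(-7 - 2) = -18
∂y/∂b = 1
∂L/∂b = ∂L/∂y · ∂y/∂b = -18 × 1 = -18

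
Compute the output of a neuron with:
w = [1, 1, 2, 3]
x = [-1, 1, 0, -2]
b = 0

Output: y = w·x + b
y = -6

y = (1)(-1) + (1)(1) + (2)(0) + (3)(-2) + 0 = -6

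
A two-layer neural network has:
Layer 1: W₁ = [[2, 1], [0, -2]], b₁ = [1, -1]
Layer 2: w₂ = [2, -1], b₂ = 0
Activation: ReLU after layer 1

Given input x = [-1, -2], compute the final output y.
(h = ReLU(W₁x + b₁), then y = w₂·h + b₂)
y = -3

Layer 1 pre-activation: z₁ = [-3, 3]
After ReLU: h = [0, 3]
Layer 2 output: y = 2×0 + -1×3 + 0 = -3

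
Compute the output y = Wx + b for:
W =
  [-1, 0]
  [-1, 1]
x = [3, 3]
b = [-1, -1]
y = [-4, -1]

Wx = [-1×3 + 0×3, -1×3 + 1×3]
   = [-3, 0]
y = Wx + b = [-3 + -1, 0 + -1] = [-4, -1]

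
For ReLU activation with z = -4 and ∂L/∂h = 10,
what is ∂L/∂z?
∂L/∂z = 0

h = ReLU(-4) = 0
Since z < 0: ∂h/∂z = 0
∂L/∂z = ∂L/∂h · ∂h/∂z = 10 × 0 = 0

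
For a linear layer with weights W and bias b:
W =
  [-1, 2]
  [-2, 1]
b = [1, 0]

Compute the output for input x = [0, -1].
y = [-1, -1]

Wx = [-1×0 + 2×-1, -2×0 + 1×-1]
   = [-2, -1]
y = Wx + b = [-2 + 1, -1 + 0] = [-1, -1]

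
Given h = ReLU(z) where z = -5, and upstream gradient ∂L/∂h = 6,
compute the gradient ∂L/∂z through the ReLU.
∂L/∂z = 0

h = ReLU(-5) = 0
Since z < 0: ∂h/∂z = 0
∂L/∂z = ∂L/∂h · ∂h/∂z = 6 × 0 = 0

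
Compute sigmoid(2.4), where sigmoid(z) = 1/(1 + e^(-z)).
0.9168

sigmoid(2.4) = 1/(1 + e^(-2.4)) = 1/(1 + 0.09072) = 0.9168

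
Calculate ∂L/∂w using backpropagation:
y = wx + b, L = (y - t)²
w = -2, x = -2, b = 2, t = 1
∂L/∂w = -20

y = wx + b = (-2)(-2) + 2 = 6
∂L/∂y = 2(y - t) = 2(6 - 1) = 10
∂y/∂w = x = -2
∂L/∂w = ∂L/∂y · ∂y/∂w = 10 × -2 = -20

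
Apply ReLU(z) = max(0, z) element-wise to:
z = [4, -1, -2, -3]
h = [4, 0, 0, 0]

ReLU applied element-wise: max(0,4)=4, max(0,-1)=0, max(0,-2)=0, max(0,-3)=0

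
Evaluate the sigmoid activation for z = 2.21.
0.9011

sigmoid(2.21) = 1/(1 + e^(-2.21)) = 1/(1 + 0.1097) = 0.9011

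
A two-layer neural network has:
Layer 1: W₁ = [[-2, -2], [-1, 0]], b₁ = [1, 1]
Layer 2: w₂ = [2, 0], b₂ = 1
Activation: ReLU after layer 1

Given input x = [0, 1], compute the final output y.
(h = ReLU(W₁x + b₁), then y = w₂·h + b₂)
y = 1

Layer 1 pre-activation: z₁ = [-1, 1]
After ReLU: h = [0, 1]
Layer 2 output: y = 2×0 + 0×1 + 1 = 1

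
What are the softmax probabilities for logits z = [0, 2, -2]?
p = [0.1173, 0.8668, 0.0159]

exp(z) = [1, 7.389, 0.1353]
Sum = 8.524
p = [0.1173, 0.8668, 0.0159]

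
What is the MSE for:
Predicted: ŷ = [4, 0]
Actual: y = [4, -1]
MSE = 0.5

MSE = (1/2)((4-4)² + (0--1)²) = (1/2)(0 + 1) = 0.5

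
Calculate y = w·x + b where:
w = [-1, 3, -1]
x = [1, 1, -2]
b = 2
y = 6

y = (-1)(1) + (3)(1) + (-1)(-2) + 2 = 6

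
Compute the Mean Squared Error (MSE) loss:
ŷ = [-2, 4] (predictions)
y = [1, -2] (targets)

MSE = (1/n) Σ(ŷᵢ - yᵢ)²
MSE = 22.5

MSE = (1/2)((-2-1)² + (4--2)²) = (1/2)(9 + 36) = 22.5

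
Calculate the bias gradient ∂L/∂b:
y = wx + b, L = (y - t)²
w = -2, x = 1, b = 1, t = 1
∂L/∂b = -4

y = wx + b = (-2)(1) + 1 = -1
∂L/∂y = 2(y - t) = 2(-1 - 1) = -4
∂y/∂b = 1
∂L/∂b = ∂L/∂y · ∂y/∂b = -4 × 1 = -4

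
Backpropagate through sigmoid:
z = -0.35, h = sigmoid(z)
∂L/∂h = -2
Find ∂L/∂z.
∂L/∂z = -0.485

σ(-0.35) = 0.4134
σ'(-0.35) = σ(-0.35)(1 - σ(-0.35)) = 0.4134 × 0.5866 = 0.2425
∂L/∂z = ∂L/∂h · σ'(z) = -2 × 0.2425 = -0.485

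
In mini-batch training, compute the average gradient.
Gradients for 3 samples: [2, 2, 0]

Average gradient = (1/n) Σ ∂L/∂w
Average gradient = 1.333

Average = (1/3)(2 + 2 + 0) = 4/3 = 1.333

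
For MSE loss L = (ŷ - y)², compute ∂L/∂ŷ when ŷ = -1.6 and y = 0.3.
∂L/∂ŷ = -3.8

∂L/∂ŷ = 2(ŷ - y) = 2(-1.6 - 0.3) = 2(-1.9) = -3.8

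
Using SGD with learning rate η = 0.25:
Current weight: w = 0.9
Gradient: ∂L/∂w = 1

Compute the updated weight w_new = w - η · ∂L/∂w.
w_new = 0.65

w_new = w - η·∂L/∂w = 0.9 - 0.25×(1) = 0.9 - (0.25) = 0.65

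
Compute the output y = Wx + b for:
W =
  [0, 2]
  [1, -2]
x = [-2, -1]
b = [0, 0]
y = [-2, 0]

Wx = [0×-2 + 2×-1, 1×-2 + -2×-1]
   = [-2, 0]
y = Wx + b = [-2 + 0, 0 + 0] = [-2, 0]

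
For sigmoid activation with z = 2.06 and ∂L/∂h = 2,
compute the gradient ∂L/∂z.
∂L/∂z = 0.2005

σ(2.06) = 0.887
σ'(2.06) = σ(2.06)(1 - σ(2.06)) = 0.887 × 0.113 = 0.1003
∂L/∂z = ∂L/∂h · σ'(z) = 2 × 0.1003 = 0.2005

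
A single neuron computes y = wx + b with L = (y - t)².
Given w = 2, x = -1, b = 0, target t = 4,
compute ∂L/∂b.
∂L/∂b = -12

y = wx + b = (2)(-1) + 0 = -2
∂L/∂y = 2(y - t) = 2(-2 - 4) = -12
∂y/∂b = 1
∂L/∂b = ∂L/∂y · ∂y/∂b = -12 × 1 = -12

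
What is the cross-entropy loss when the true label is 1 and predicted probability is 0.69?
L = 0.3711

L = -1·log(0.69) - 0·log(0.31) = -log(0.69) = 0.3711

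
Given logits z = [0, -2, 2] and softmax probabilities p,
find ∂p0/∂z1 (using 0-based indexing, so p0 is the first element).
∂p0/∂z1 = -0.001862

p = softmax(z) = [0.1173, 0.01588, 0.8668]
p0 = 0.1173, p1 = 0.01588

∂p0/∂z1 = -p0 × p1 = -0.1173 × 0.01588 = -0.001862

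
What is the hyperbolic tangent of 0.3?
0.2913

tanh(0.3) = (e^(0.3) - e^(-0.3))/(e^(0.3) + e^(-0.3)) = 0.2913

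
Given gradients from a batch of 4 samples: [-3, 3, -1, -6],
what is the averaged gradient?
Average gradient = -1.75

Average = (1/4)(-3 + 3 + -1 + -6) = -7/4 = -1.75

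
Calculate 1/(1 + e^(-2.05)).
0.8859

sigmoid(2.05) = 1/(1 + e^(-2.05)) = 1/(1 + 0.1287) = 0.8859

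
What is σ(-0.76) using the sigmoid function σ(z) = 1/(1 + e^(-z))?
0.3186

sigmoid(-0.76) = 1/(1 + e^(0.76)) = 1/(1 + 2.138) = 0.3186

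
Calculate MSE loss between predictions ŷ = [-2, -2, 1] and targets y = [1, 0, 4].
MSE = 7.333

MSE = (1/3)((-2-1)² + (-2-0)² + (1-4)²) = (1/3)(9 + 4 + 9) = 7.333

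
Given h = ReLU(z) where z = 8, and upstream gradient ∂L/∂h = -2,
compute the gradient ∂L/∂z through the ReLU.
∂L/∂z = -2

h = ReLU(8) = 8
Since z > 0: ∂h/∂z = 1
∂L/∂z = ∂L/∂h · ∂h/∂z = -2 × 1 = -2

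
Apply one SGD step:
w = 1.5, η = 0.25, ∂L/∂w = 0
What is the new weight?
w_new = 1.5

w_new = w - η·∂L/∂w = 1.5 - 0.25×(0) = 1.5 - (0) = 1.5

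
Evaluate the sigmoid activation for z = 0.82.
0.6942

sigmoid(0.82) = 1/(1 + e^(-0.82)) = 1/(1 + 0.4404) = 0.6942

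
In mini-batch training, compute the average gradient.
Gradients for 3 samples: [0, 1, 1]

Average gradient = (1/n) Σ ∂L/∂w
Average gradient = 0.6667

Average = (1/3)(0 + 1 + 1) = 2/3 = 0.6667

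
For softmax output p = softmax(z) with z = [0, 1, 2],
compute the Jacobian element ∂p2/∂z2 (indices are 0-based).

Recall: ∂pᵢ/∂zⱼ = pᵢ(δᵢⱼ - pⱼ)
∂p2/∂z2 = 0.2227

p = softmax(z) = [0.09003, 0.2447, 0.6652]
p2 = 0.6652

∂p2/∂z2 = p2(1 - p2) = 0.6652 × (1 - 0.6652) = 0.2227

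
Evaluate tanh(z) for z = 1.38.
0.881

tanh(1.38) = (e^(1.38) - e^(-1.38))/(e^(1.38) + e^(-1.38)) = 0.881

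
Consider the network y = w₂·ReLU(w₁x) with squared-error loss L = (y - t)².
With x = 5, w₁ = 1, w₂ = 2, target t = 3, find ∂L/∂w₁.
∂L/∂w₁ = 140

Forward pass:
z = w₁x = 1×5 = 5
h = ReLU(5) = 5
y = w₂h = 2×5 = 10

Backward pass:
∂L/∂y = 2(y - t) = 2(10 - 3) = 14
∂y/∂h = w₂ = 2
∂h/∂z = 1 (ReLU derivative)
∂z/∂w₁ = x = 5

∂L/∂w₁ = 14 × 2 × 1 × 5 = 140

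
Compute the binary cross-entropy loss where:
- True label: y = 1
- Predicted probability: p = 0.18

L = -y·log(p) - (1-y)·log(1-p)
L = 1.715

L = -1·log(0.18) - 0·log(0.82) = -log(0.18) = 1.715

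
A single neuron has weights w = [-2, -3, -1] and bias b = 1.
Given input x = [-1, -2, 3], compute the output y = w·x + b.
y = 6

y = (-2)(-1) + (-3)(-2) + (-1)(3) + 1 = 6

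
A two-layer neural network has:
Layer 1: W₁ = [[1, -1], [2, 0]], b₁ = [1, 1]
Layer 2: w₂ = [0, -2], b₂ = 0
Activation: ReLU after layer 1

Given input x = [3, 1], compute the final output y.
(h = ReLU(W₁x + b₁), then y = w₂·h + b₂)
y = -14

Layer 1 pre-activation: z₁ = [3, 7]
After ReLU: h = [3, 7]
Layer 2 output: y = 0×3 + -2×7 + 0 = -14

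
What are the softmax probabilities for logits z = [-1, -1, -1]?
p = [0.3333, 0.3333, 0.3333]

exp(z) = [0.3679, 0.3679, 0.3679]
Sum = 1.104
p = [0.3333, 0.3333, 0.3333]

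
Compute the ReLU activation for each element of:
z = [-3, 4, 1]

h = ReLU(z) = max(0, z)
h = [0, 4, 1]

ReLU applied element-wise: max(0,-3)=0, max(0,4)=4, max(0,1)=1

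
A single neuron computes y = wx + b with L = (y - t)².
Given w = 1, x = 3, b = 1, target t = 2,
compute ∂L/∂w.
∂L/∂w = 12

y = wx + b = (1)(3) + 1 = 4
∂L/∂y = 2(y - t) = 2(4 - 2) = 4
∂y/∂w = x = 3
∂L/∂w = ∂L/∂y · ∂y/∂w = 4 × 3 = 12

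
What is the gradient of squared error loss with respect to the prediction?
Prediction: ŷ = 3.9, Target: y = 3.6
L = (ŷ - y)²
∂L/∂ŷ = 0.6

∂L/∂ŷ = 2(ŷ - y) = 2(3.9 - 3.6) = 2(0.3) = 0.6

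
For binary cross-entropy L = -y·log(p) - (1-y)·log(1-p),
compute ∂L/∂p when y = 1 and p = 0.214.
∂L/∂p = -4.673

∂L/∂p = -y/p + (1-y)/(1-p) = -1/0.214 + 0 = -4.673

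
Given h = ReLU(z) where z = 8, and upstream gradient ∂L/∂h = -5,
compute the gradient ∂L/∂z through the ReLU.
∂L/∂z = -5

h = ReLU(8) = 8
Since z > 0: ∂h/∂z = 1
∂L/∂z = ∂L/∂h · ∂h/∂z = -5 × 1 = -5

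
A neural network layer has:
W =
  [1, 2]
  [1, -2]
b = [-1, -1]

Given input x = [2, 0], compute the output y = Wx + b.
y = [1, 1]

Wx = [1×2 + 2×0, 1×2 + -2×0]
   = [2, 2]
y = Wx + b = [2 + -1, 2 + -1] = [1, 1]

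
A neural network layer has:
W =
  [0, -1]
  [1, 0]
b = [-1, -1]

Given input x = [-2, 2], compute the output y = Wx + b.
y = [-3, -3]

Wx = [0×-2 + -1×2, 1×-2 + 0×2]
   = [-2, -2]
y = Wx + b = [-2 + -1, -2 + -1] = [-3, -3]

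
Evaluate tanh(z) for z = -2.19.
-0.9753

tanh(-2.19) = (e^(-2.19) - e^(2.19))/(e^(-2.19) + e^(2.19)) = -0.9753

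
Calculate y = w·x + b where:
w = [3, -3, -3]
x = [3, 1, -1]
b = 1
y = 10

y = (3)(3) + (-3)(1) + (-3)(-1) + 1 = 10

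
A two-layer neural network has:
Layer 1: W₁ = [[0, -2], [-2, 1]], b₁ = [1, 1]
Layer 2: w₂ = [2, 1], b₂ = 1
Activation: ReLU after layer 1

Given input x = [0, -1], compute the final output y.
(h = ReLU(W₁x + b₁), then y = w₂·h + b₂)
y = 7

Layer 1 pre-activation: z₁ = [3, 0]
After ReLU: h = [3, 0]
Layer 2 output: y = 2×3 + 1×0 + 1 = 7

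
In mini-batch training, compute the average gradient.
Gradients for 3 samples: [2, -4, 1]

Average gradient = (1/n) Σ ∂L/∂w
Average gradient = -0.3333

Average = (1/3)(2 + -4 + 1) = -1/3 = -0.3333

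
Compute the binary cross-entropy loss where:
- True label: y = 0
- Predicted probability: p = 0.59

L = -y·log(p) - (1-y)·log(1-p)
L = 0.8916

L = -0·log(0.59) - 1·log(0.41) = -log(0.41) = 0.8916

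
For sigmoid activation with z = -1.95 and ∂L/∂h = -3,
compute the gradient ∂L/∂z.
∂L/∂z = -0.3271

σ(-1.95) = 0.1246
σ'(-1.95) = σ(-1.95)(1 - σ(-1.95)) = 0.1246 × 0.8754 = 0.109
∂L/∂z = ∂L/∂h · σ'(z) = -3 × 0.109 = -0.3271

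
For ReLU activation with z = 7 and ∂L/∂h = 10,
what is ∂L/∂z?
∂L/∂z = 10

h = ReLU(7) = 7
Since z > 0: ∂h/∂z = 1
∂L/∂z = ∂L/∂h · ∂h/∂z = 10 × 1 = 10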